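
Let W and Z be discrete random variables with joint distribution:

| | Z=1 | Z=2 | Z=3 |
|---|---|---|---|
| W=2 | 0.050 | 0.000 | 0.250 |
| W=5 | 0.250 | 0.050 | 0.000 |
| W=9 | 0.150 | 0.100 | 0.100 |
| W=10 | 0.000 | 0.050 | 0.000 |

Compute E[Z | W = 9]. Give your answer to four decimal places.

1.8571

P(W = 9) = 0.350.
Σ Z·P over the event = 1·(0.150) + 2·(0.100) + 3·(0.100) = 0.650.
E[Z | W = 9] = (0.650) / (0.350) = 1.8571.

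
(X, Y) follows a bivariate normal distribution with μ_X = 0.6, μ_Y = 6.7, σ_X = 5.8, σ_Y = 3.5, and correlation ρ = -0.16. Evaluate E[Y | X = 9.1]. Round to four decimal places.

5.8793

For a bivariate normal, E[Y | X=x] = μ_Y + ρ·(σ_Y/σ_X)·(x − μ_X).
E[Y | X=9.1] = 6.7 + (-0.16)·(3.5/5.8)·(9.1 − (0.6)) = 6.7 + (-0.096552)·(8.5) = 5.8793.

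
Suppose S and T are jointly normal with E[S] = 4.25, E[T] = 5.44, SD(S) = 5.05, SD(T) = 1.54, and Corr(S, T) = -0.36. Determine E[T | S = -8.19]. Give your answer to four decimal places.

The regression of T on S has slope ρ·σ_T/σ_S and passes through (μ_S, μ_T).
E[T | S=-8.19] = 5.44 + (-0.36)·(1.54/5.05)·(-8.19 − (4.25)) = 5.44 + (-0.10978)·(-12.44) = 6.8057.

6.8057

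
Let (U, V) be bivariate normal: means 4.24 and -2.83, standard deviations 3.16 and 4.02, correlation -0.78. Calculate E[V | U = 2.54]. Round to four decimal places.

The regression of V on U has slope ρ·σ_V/σ_U and passes through (μ_U, μ_V).
E[V | U=2.54] = -2.83 + (-0.78)·(4.02/3.16)·(2.54 − (4.24)) = -2.83 + (-0.99228)·(-1.7) = -1.1431.

-1.1431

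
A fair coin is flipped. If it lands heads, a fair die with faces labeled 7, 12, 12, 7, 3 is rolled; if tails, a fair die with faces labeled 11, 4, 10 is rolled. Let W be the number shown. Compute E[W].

E[W | heads] = (7+12+12+7+3)/5 = 41/5.
E[W | tails] = (11+4+10)/3 = 25/3.
By the law of total expectation,
E[W] = (1/2)·(41/5) + (1/2)·(25/3) = 124/15.

124/15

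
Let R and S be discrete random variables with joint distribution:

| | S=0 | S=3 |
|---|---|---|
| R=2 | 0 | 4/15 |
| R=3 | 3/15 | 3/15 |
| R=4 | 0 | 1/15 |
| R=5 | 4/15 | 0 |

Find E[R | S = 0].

P(S = 0) = 7/15.
Σ R·P over the event = 3·(3/15) + 5·(4/15) = 29/15.
E[R | S = 0] = (29/15) / (7/15) = 29/7.

29/7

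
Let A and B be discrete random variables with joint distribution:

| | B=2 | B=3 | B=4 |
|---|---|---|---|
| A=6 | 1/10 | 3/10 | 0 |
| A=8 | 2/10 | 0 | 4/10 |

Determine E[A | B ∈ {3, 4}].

50/7

P(B ∈ {3, 4}) = 7/10.
Σ A·P over the event = 6·(3/10) + 8·(4/10) = 5.
E[A | B ∈ {3, 4}] = (5) / (7/10) = 50/7.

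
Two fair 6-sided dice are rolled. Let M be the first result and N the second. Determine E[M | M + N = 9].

9/2

P(M + N = 9) = 1/9.
Summing M·P(x,y) over outcomes with M + N = 9 gives 1/2.
E[M | M + N = 9] = (1/2) / (1/9) = 9/2.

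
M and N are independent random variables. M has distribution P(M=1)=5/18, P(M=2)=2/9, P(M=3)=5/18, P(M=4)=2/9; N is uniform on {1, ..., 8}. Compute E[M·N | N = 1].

P(N = 1) = 1/8.
Summing MN·P(x,y) over outcomes with N = 1 gives 11/36.
E[M·N | N = 1] = (11/36) / (1/8) = 22/9.

22/9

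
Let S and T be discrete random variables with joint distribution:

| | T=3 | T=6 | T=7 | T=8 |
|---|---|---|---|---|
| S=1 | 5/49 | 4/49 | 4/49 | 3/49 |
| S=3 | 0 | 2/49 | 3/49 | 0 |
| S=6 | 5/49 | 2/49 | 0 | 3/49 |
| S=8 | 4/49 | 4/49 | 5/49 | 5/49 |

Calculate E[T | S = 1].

91/16

P(S = 1) = 16/49.
Σ T·P over the event = 3·(5/49) + 6·(4/49) + 7·(4/49) + 8·(3/49) = 13/7.
E[T | S = 1] = (13/7) / (16/49) = 91/16.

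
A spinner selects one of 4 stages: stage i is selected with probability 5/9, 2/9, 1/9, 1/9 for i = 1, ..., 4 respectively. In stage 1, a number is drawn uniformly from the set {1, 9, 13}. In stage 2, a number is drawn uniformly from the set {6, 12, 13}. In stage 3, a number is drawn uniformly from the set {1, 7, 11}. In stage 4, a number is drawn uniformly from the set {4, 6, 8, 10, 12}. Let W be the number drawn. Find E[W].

E[W | stage 1] = (1+9+13)/3 = 23/3.
E[W | stage 2] = (6+12+13)/3 = 31/3.
E[W | stage 3] = (1+7+11)/3 = 19/3.
E[W | stage 4] = (4+6+8+10+12)/5 = 8.
By the law of total expectation,
E[W] = (5/9)·(23/3) + (2/9)·(31/3) + (1/9)·(19/3) + (1/9)·(8) = 220/27.

220/27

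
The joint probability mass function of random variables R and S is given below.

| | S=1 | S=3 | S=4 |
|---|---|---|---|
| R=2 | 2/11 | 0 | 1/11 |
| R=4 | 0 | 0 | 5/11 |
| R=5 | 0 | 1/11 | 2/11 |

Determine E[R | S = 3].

5

P(S = 3) = 1/11.
Summing R·P(R=x,S=y) over the conditioning event gives 5/11.
E[R | S = 3] = (5/11) / (1/11) = 5.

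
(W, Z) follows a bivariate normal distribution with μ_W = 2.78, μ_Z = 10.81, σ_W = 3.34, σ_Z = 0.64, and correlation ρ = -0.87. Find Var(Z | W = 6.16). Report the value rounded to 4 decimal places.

For a bivariate normal, Var(Z | W=x) = σ_Z²(1 − ρ²).
Var(Z | W=6.16) = (0.64)²·(1 − (-0.87)²) = 0.4096·0.2431 = 0.0996.

0.0996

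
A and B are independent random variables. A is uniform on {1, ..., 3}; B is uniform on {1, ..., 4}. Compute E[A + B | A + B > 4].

17/3

P(A + B > 4) = 1/2.
Summing (A+B)·P(x,y) over outcomes with A + B > 4 gives 17/6.
E[A + B | A + B > 4] = (17/6) / (1/2) = 17/3.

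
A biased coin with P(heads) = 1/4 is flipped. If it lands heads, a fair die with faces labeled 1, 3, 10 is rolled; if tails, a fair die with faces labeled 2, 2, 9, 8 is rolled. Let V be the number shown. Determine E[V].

E[V | heads] = (1+3+10)/3 = 14/3.
E[V | tails] = (2+2+9+8)/4 = 21/4.
E[V] = (1/4)·(14/3) + (3/4)·(21/4) = 245/48.

245/48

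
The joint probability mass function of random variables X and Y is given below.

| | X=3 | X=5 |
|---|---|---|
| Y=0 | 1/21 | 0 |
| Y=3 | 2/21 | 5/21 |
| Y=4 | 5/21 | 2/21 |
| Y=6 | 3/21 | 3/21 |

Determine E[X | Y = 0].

P(Y = 0) = 1/21.
Σ X·P over the event = 3·(1/21) = 1/7.
E[X | Y = 0] = (1/7) / (1/21) = 3.

3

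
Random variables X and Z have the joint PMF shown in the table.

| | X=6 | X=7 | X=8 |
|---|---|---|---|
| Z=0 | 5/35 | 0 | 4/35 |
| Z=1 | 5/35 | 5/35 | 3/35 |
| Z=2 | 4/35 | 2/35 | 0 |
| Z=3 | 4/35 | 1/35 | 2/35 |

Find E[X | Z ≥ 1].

87/13

P(Z ≥ 1) = 26/35.
Σ X·P over the event = 6·(5/35) + 6·(4/35) + 6·(4/35) + 7·(5/35) + 7·(2/35) + 7·(1/35) + 8·(3/35) + 8·(2/35) = 174/35.
E[X | Z ≥ 1] = (174/35) / (26/35) = 87/13.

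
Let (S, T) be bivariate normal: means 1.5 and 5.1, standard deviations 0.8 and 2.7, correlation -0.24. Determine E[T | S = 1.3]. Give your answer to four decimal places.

E[T | S=x] = μ_T + ρ(σ_T/σ_S)(x − μ_S) for jointly normal variables.
E[T | S=1.3] = 5.1 + (-0.24)·(2.7/0.8)·(1.3 − (1.5)) = 5.1 + (-0.81)·(-0.2) = 5.2620.

5.2620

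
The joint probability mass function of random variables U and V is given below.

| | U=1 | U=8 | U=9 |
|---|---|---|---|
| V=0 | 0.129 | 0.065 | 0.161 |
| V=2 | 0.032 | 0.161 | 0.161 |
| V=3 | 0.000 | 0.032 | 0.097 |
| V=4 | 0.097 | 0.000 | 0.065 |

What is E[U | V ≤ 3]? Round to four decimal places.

P(V ≤ 3) = 0.838.
Summing U·P(U=x,V=y) over the conditioning event gives 5.996.
E[U | V ≤ 3] = (5.996) / (0.838) = 7.1551.

7.1551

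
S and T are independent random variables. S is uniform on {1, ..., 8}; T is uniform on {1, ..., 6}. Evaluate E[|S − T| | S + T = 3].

1

Outcomes with S + T = 3: (1,2), (2,1), each with probability 1/48.
E[|S − T| | S + T = 3] = (1 + 1) / 2 = 1.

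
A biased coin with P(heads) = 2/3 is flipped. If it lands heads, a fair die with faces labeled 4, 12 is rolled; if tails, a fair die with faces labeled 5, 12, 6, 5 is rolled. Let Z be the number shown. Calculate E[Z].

23/3

E[Z | heads] = (4+12)/2 = 8.
E[Z | tails] = (5+12+6+5)/4 = 7.
E[Z] = (2/3)·(8) + (1/3)·(7) = 23/3.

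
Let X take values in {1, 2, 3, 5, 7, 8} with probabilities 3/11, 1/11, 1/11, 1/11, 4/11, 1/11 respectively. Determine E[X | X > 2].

44/7

P(X > 2) = 7/11.
Σ over the event: 3·1/11 + 5·1/11 + 7·4/11 + 8·1/11 = 4.
E[X | X > 2] = (4) / (7/11) = 44/7.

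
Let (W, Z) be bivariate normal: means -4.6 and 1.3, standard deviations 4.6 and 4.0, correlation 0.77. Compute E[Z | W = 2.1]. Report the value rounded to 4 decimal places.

For a bivariate normal, E[Z | W=x] = μ_Z + ρ·(σ_Z/σ_W)·(x − μ_W).
E[Z | W=2.1] = 1.3 + (0.77)·(4.0/4.6)·(2.1 − (-4.6)) = 1.3 + (0.66957)·(6.7) = 5.7861.

5.7861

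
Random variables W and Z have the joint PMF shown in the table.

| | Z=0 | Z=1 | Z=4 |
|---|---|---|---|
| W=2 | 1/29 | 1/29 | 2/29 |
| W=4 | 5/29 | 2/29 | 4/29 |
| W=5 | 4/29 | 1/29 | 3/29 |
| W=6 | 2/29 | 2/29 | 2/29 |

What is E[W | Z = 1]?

9/2

P(Z = 1) = 6/29.
Summing W·P(W=x,Z=y) over the conditioning event gives 27/29.
E[W | Z = 1] = (27/29) / (6/29) = 9/2.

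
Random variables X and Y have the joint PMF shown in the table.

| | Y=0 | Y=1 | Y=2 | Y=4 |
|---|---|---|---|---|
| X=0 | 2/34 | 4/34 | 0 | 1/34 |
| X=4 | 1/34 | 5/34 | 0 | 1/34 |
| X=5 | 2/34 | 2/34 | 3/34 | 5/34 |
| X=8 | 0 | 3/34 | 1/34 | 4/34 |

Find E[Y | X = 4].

P(X = 4) = 7/34.
Σ Y·P over the event = 0·(1/34) + 1·(5/34) + 4·(1/34) = 9/34.
E[Y | X = 4] = (9/34) / (7/34) = 9/7.

9/7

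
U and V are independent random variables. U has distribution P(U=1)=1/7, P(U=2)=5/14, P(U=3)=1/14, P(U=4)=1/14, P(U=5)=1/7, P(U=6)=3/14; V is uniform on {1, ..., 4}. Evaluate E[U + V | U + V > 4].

P(U + V > 4) = 39/56.
Summing (U+V)·P(x,y) over outcomes with U + V > 4 gives 271/56.
E[U + V | U + V > 4] = (271/56) / (39/56) = 271/39.

271/39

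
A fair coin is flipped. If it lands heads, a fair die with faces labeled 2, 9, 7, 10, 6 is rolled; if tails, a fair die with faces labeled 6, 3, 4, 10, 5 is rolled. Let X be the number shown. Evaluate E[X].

31/5

E[X | heads] = (2+9+7+10+6)/5 = 34/5.
E[X | tails] = (6+3+4+10+5)/5 = 28/5.
By the law of total expectation,
E[X] = (1/2)·(34/5) + (1/2)·(28/5) = 31/5.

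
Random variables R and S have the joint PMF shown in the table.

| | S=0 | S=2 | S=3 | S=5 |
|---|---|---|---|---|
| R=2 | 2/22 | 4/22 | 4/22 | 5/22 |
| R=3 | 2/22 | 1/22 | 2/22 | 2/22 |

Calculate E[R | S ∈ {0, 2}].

7/3

P(S ∈ {0, 2}) = 9/22.
Σ R·P over the event = 2·(2/22) + 2·(4/22) + 3·(2/22) + 3·(1/22) = 21/22.
E[R | S ∈ {0, 2}] = (21/22) / (9/22) = 7/3.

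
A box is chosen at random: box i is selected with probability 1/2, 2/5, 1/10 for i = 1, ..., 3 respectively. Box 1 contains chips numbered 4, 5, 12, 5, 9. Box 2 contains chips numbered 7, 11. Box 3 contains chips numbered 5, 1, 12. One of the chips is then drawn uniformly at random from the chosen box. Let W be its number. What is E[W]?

77/10

E[W | box 1] = (4+5+12+5+9)/5 = 7.
E[W | box 2] = (7+11)/2 = 9.
E[W | box 3] = (5+1+12)/3 = 6.
By the law of total expectation,
E[W] = (1/2)·(7) + (2/5)·(9) + (1/10)·(6) = 77/10.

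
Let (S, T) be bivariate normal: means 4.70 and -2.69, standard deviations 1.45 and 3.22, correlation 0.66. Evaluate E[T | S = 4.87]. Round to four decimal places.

The regression of T on S has slope ρ·σ_T/σ_S and passes through (μ_S, μ_T).
E[T | S=4.87] = -2.69 + (0.66)·(3.22/1.45)·(4.87 − (4.70)) = -2.69 + (1.4657)·(0.17) = -2.4408.

-2.4408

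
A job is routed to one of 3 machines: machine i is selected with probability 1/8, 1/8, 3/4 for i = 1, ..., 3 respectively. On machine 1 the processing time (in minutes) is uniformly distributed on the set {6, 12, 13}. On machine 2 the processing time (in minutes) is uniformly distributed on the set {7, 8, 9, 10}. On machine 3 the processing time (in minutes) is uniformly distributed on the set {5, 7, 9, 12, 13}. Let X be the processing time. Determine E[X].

2221/240

E[X | machine 1] = (6+12+13)/3 = 31/3.
E[X | machine 2] = (7+8+9+10)/4 = 17/2.
E[X | machine 3] = (5+7+9+12+13)/5 = 46/5.
E[X] = (1/8)·(31/3) + (1/8)·(17/2) + (3/4)·(46/5) = 2221/240.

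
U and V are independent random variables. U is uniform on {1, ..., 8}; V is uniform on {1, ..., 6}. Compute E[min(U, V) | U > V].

77/27

P(U > V) = 9/16.
Summing min(U,V)·P(x,y) over outcomes with U > V gives 77/48.
E[min(U, V) | U > V] = (77/48) / (9/16) = 77/27.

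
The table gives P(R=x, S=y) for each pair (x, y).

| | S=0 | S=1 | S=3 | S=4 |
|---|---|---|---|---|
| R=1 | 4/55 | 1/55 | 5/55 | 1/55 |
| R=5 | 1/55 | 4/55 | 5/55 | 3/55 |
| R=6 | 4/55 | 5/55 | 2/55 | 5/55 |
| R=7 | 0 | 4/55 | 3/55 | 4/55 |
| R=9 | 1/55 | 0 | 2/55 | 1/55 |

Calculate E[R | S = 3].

P(S = 3) = 17/55.
Σ R·P over the event = 1·(5/55) + 5·(5/55) + 6·(2/55) + 7·(3/55) + 9·(2/55) = 81/55.
E[R | S = 3] = (81/55) / (17/55) = 81/17.

81/17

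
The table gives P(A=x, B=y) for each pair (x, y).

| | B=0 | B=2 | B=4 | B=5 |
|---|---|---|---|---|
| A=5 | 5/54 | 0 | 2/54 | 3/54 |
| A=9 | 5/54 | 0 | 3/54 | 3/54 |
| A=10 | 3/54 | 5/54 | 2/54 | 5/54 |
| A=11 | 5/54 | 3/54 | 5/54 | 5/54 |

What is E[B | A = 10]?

43/15

P(A = 10) = 5/18.
Σ B·P over the event = 0·(3/54) + 2·(5/54) + 4·(2/54) + 5·(5/54) = 43/54.
E[B | A = 10] = (43/54) / (5/18) = 43/15.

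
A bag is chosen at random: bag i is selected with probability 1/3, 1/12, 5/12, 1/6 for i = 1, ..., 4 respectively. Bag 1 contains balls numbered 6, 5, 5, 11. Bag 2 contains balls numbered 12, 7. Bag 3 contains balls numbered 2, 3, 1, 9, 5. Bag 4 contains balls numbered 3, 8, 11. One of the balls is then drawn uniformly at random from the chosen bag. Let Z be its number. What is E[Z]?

427/72

E[Z | bag 1] = (6+5+5+11)/4 = 27/4.
E[Z | bag 2] = (12+7)/2 = 19/2.
E[Z | bag 3] = (2+3+1+9+5)/5 = 4.
E[Z | bag 4] = (3+8+11)/3 = 22/3.
E[Z] = (1/3)·(27/4) + (1/12)·(19/2) + (5/12)·(4) + (1/6)·(22/3) = 427/72.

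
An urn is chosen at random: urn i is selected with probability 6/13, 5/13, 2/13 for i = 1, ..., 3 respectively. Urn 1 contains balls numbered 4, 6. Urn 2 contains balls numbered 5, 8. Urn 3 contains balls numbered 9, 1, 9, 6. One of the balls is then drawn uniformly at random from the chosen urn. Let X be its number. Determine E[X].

75/13

E[X | urn 1] = (4+6)/2 = 5.
E[X | urn 2] = (5+8)/2 = 13/2.
E[X | urn 3] = (9+1+9+6)/4 = 25/4.
By the law of total expectation,
E[X] = (6/13)·(5) + (5/13)·(13/2) + (2/13)·(25/4) = 75/13.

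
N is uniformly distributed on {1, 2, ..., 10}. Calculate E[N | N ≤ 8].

9/2

Given N ≤ 8, N is equally likely to be any of {1, 2, 3, 4, 5, 6, 7, 8}.
E[N | N ≤ 8] = (1 + 2 + 3 + 4 + 5 + 6 + 7 + 8) / 8 = 9/2.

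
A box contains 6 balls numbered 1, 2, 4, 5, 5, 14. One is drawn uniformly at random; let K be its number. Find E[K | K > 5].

P(K > 5) = 1/6.
Σ over the event: 14·1/6 = 7/3.
E[K | K > 5] = (7/3) / (1/6) = 14.

14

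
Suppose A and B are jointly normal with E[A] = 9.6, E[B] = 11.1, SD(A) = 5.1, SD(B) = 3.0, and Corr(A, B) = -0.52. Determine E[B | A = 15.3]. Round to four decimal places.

9.3565

For a bivariate normal, E[B | A=x] = μ_B + ρ·(σ_B/σ_A)·(x − μ_A).
E[B | A=15.3] = 11.1 + (-0.52)·(3.0/5.1)·(15.3 − (9.6)) = 11.1 + (-0.30588)·(5.7) = 9.3565.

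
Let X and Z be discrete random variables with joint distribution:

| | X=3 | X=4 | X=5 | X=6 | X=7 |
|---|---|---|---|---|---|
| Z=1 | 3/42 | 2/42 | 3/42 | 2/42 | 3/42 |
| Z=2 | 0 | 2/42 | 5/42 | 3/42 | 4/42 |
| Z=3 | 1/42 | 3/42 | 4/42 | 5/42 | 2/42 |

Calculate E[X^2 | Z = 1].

353/13

P(Z = 1) = 13/42.
Σ X^2·P over the event = 9·(3/42) + 16·(2/42) + 25·(3/42) + 36·(2/42) + 49·(3/42) = 353/42.
E[X^2 | Z = 1] = (353/42) / (13/42) = 353/13.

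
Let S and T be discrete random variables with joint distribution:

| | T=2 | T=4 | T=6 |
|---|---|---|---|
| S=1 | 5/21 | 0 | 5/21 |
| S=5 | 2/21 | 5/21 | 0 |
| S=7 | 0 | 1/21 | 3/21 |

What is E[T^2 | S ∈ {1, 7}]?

P(S ∈ {1, 7}) = 2/3.
Summing T^2·P(S=x,T=y) over the conditioning event gives 108/7.
E[T^2 | S ∈ {1, 7}] = (108/7) / (2/3) = 162/7.

162/7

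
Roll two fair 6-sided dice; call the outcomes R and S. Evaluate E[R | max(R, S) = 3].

Outcomes with max(R, S) = 3: (1,3), (2,3), (3,1), (3,2), (3,3), each with probability 1/36.
E[R | max(R, S) = 3] = (1 + 2 + 3 + 3 + 3) / 5 = 12/5.

12/5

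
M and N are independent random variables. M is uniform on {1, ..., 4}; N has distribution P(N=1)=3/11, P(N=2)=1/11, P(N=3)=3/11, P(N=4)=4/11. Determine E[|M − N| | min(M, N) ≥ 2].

7/8

P(min(M, N) ≥ 2) = 6/11.
Summing |M−N|·P(x,y) over outcomes with min(M, N) ≥ 2 gives 21/44.
E[|M − N| | min(M, N) ≥ 2] = (21/44) / (6/11) = 7/8.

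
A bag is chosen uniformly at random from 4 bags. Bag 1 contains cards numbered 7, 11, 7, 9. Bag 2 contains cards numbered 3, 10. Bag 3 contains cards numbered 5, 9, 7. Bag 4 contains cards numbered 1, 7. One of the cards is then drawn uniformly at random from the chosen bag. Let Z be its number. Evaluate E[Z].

13/2

E[Z | bag 1] = (7+11+7+9)/4 = 17/2.
E[Z | bag 2] = (3+10)/2 = 13/2.
E[Z | bag 3] = (5+9+7)/3 = 7.
E[Z | bag 4] = (1+7)/2 = 4.
E[Z] = (1/4)·(17/2) + (1/4)·(13/2) + (1/4)·(7) + (1/4)·(4) = 13/2.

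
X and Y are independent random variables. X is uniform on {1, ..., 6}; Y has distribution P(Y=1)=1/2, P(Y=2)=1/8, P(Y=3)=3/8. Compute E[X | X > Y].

P(X > Y) = 11/16.
Summing X·P(x,y) over outcomes with X > Y gives 143/48.
E[X | X > Y] = (143/48) / (11/16) = 13/3.

13/3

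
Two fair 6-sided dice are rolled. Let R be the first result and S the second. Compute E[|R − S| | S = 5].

Outcomes with S = 5: (1,5), (2,5), (3,5), (4,5), (5,5), (6,5), each with probability 1/36.
E[|R − S| | S = 5] = (4 + 3 + 2 + 1 + 0 + 1) / 6 = 11/6.

11/6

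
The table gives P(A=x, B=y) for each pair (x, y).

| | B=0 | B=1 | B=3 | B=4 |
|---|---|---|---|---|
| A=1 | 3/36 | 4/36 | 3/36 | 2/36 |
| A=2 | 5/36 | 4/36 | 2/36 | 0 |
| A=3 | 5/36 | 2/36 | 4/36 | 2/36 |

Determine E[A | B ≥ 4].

2

P(B ≥ 4) = 1/9.
Σ A·P over the event = 1·(2/36) + 3·(2/36) = 2/9.
E[A | B ≥ 4] = (2/9) / (1/9) = 2.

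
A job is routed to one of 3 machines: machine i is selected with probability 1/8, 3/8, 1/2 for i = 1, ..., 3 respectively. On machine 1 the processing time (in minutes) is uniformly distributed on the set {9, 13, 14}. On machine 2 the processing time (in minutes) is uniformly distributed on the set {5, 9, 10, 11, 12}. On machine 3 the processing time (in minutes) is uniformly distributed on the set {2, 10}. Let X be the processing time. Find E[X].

E[X | machine 1] = (9+13+14)/3 = 12.
E[X | machine 2] = (5+9+10+11+12)/5 = 47/5.
E[X | machine 3] = (2+10)/2 = 6.
E[X] = (1/8)·(12) + (3/8)·(47/5) + (1/2)·(6) = 321/40.

321/40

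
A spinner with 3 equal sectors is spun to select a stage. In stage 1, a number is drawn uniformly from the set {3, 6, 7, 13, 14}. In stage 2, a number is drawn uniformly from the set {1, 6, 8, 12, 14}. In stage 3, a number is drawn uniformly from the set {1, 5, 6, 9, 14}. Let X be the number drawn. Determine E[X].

E[X | stage 1] = (3+6+7+13+14)/5 = 43/5.
E[X | stage 2] = (1+6+8+12+14)/5 = 41/5.
E[X | stage 3] = (1+5+6+9+14)/5 = 7.
E[X] = (1/3)·(43/5) + (1/3)·(41/5) + (1/3)·(7) = 119/15.

119/15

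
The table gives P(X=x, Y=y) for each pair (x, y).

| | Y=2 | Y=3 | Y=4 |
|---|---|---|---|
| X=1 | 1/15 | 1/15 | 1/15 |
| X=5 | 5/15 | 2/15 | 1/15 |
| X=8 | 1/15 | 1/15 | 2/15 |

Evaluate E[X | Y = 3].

P(Y = 3) = 4/15.
Σ X·P over the event = 1·(1/15) + 5·(2/15) + 8·(1/15) = 19/15.
E[X | Y = 3] = (19/15) / (4/15) = 19/4.

19/4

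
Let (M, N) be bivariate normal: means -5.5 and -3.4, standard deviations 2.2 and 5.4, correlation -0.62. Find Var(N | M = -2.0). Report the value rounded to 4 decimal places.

The conditional variance in a bivariate normal is σ_N²(1 − ρ²), independent of x.
Var(N | M=-2.0) = (5.4)²·(1 − (-0.62)²) = 29.16·0.6156 = 17.9509.

17.9509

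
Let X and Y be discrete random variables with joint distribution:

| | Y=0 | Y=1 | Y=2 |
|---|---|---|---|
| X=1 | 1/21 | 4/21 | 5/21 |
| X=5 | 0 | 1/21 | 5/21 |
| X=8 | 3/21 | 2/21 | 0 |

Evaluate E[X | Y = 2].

P(Y = 2) = 10/21.
Σ X·P over the event = 1·(5/21) + 5·(5/21) = 10/7.
E[X | Y = 2] = (10/7) / (10/21) = 3.

3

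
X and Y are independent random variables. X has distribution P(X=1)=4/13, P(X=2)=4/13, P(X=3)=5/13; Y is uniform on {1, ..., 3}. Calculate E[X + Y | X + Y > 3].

P(X + Y > 3) = 9/13.
Summing (X+Y)·P(x,y) over outcomes with X + Y > 3 gives 127/39.
E[X + Y | X + Y > 3] = (127/39) / (9/13) = 127/27.

127/27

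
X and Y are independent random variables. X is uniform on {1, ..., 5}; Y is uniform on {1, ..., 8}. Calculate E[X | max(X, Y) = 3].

Outcomes with max(X, Y) = 3: (1,3), (2,3), (3,1), (3,2), (3,3), each with probability 1/40.
E[X | max(X, Y) = 3] = (1 + 2 + 3 + 3 + 3) / 5 = 12/5.

12/5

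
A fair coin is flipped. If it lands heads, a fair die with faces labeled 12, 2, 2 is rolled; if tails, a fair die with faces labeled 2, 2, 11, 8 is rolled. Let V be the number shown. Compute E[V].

E[V | heads] = (12+2+2)/3 = 16/3.
E[V | tails] = (2+2+11+8)/4 = 23/4.
E[V] = (1/2)·(16/3) + (1/2)·(23/4) = 133/24.

133/24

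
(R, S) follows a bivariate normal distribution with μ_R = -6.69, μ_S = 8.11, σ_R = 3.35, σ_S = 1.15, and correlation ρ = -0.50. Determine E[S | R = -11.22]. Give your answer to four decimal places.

8.8875

The regression of S on R has slope ρ·σ_S/σ_R and passes through (μ_R, μ_S).
E[S | R=-11.22] = 8.11 + (-0.50)·(1.15/3.35)·(-11.22 − (-6.69)) = 8.11 + (-0.17164)·(-4.53) = 8.8875.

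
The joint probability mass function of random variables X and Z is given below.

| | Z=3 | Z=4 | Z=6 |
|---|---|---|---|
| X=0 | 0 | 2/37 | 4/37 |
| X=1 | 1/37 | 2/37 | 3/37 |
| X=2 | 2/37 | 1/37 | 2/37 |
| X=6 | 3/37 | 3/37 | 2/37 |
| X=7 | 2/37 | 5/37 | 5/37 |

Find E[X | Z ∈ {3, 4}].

94/21

P(Z ∈ {3, 4}) = 21/37.
Summing X·P(X=x,Z=y) over the conditioning event gives 94/37.
E[X | Z ∈ {3, 4}] = (94/37) / (21/37) = 94/21.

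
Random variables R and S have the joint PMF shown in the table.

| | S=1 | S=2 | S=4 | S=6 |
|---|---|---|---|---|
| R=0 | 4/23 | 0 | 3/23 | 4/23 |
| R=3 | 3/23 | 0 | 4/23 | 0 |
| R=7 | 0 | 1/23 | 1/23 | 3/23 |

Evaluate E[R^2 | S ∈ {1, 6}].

P(S ∈ {1, 6}) = 14/23.
Summing R^2·P(R=x,S=y) over the conditioning event gives 174/23.
E[R^2 | S ∈ {1, 6}] = (174/23) / (14/23) = 87/7.

87/7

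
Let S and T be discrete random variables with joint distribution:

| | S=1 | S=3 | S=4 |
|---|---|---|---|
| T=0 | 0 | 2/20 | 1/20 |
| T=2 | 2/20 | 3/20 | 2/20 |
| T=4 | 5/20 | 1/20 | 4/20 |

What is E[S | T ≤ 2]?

P(T ≤ 2) = 1/2.
Σ S·P over the event = 1·(2/20) + 3·(2/20) + 3·(3/20) + 4·(1/20) + 4·(2/20) = 29/20.
E[S | T ≤ 2] = (29/20) / (1/2) = 29/10.

29/10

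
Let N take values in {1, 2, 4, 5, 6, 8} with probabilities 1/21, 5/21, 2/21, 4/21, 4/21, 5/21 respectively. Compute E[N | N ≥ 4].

P(N ≥ 4) = 5/7.
Σ over the event: 4·2/21 + 5·4/21 + 6·4/21 + 8·5/21 = 92/21.
E[N | N ≥ 4] = (92/21) / (5/7) = 92/15.

92/15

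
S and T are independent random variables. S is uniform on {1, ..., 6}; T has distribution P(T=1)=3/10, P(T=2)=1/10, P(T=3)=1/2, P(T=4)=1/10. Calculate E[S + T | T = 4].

15/2

P(T = 4) = 1/10.
Summing (S+T)·P(x,y) over outcomes with T = 4 gives 3/4.
E[S + T | T = 4] = (3/4) / (1/10) = 15/2.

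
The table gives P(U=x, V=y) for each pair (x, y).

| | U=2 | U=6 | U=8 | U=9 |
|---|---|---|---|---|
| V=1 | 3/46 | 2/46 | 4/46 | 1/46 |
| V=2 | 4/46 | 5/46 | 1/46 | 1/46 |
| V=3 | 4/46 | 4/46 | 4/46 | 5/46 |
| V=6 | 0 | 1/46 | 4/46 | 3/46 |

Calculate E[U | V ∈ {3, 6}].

174/25

P(V ∈ {3, 6}) = 25/46.
Σ U·P over the event = 2·(4/46) + 6·(4/46) + 6·(1/46) + 8·(4/46) + 8·(4/46) + 9·(5/46) + 9·(3/46) = 87/23.
E[U | V ∈ {3, 6}] = (87/23) / (25/46) = 174/25.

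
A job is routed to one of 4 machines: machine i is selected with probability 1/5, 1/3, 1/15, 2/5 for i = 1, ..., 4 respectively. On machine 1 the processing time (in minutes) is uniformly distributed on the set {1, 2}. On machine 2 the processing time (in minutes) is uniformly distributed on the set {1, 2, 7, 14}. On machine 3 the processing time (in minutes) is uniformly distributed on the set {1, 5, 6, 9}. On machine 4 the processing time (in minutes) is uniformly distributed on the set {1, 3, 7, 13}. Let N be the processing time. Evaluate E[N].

101/20

E[N | machine 1] = (1+2)/2 = 3/2.
E[N | machine 2] = (1+2+7+14)/4 = 6.
E[N | machine 3] = (1+5+6+9)/4 = 21/4.
E[N | machine 4] = (1+3+7+13)/4 = 6.
By the law of total expectation,
E[N] = (1/5)·(3/2) + (1/3)·(6) + (1/15)·(21/4) + (2/5)·(6) = 101/20.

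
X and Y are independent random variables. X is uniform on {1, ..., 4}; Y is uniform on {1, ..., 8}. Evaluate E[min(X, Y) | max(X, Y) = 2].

Outcomes with max(X, Y) = 2: (1,2), (2,1), (2,2), each with probability 1/32.
E[min(X, Y) | max(X, Y) = 2] = (1 + 1 + 2) / 3 = 4/3.

4/3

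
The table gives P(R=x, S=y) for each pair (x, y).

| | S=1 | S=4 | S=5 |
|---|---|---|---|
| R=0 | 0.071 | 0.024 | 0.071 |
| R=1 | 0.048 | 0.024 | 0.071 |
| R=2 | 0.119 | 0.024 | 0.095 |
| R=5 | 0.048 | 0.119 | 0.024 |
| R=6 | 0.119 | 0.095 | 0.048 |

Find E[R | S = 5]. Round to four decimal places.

2.1650

P(S = 5) = 0.309.
Σ R·P over the event = 0·(0.071) + 1·(0.071) + 2·(0.095) + 5·(0.024) + 6·(0.048) = 0.669.
E[R | S = 5] = (0.669) / (0.309) = 2.1650.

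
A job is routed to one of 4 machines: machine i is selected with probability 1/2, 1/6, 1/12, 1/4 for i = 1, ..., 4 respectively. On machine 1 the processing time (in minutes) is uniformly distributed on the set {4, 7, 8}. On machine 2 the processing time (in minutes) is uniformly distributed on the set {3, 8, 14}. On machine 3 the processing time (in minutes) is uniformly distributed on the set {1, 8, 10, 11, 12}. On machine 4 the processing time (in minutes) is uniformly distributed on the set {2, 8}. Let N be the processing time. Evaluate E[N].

1171/180

E[N | machine 1] = (4+7+8)/3 = 19/3.
E[N | machine 2] = (3+8+14)/3 = 25/3.
E[N | machine 3] = (1+8+10+11+12)/5 = 42/5.
E[N | machine 4] = (2+8)/2 = 5.
By the law of total expectation,
E[N] = (1/2)·(19/3) + (1/6)·(25/3) + (1/12)·(42/5) + (1/4)·(5) = 1171/180.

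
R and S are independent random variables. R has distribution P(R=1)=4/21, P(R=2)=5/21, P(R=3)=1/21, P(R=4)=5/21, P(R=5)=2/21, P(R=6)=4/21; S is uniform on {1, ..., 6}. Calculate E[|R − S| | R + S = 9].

11/6

P(R + S = 9) = 2/21.
Summing |R−S|·P(x,y) over outcomes with R + S = 9 gives 11/63.
E[|R − S| | R + S = 9] = (11/63) / (2/21) = 11/6.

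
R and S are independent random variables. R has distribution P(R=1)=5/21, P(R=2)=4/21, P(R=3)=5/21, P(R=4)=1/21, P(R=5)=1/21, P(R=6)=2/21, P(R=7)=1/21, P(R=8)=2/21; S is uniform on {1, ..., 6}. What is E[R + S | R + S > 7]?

P(R + S > 7) = 7/18.
Summing (R+S)·P(x,y) over outcomes with R + S > 7 gives 23/6.
E[R + S | R + S > 7] = (23/6) / (7/18) = 69/7.

69/7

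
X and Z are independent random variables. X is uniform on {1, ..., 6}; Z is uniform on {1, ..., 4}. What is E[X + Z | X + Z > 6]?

8

Outcomes with X + Z > 6: (3,4), (4,3), (4,4), (5,2), (5,3), (5,4), (6,1), (6,2), (6,3), (6,4), each with probability 1/24.
E[X + Z | X + Z > 6] = (7 + 7 + 8 + 7 + 8 + 9 + 7 + 8 + 9 + 10) / 10 = 8.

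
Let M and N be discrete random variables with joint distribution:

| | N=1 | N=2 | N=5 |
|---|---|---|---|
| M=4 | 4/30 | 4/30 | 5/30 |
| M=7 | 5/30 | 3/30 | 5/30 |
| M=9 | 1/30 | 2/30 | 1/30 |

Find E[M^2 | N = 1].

P(N = 1) = 1/3.
Σ M^2·P over the event = 16·(4/30) + 49·(5/30) + 81·(1/30) = 13.
E[M^2 | N = 1] = (13) / (1/3) = 39.

39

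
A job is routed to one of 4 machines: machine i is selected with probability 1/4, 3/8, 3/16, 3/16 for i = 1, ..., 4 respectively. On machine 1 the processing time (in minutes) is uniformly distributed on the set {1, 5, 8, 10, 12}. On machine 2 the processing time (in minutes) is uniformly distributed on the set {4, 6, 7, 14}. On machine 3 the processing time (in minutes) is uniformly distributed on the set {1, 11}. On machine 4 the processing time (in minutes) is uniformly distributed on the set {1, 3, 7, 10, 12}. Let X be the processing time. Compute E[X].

1131/160

E[X | machine 1] = (1+5+8+10+12)/5 = 36/5.
E[X | machine 2] = (4+6+7+14)/4 = 31/4.
E[X | machine 3] = (1+11)/2 = 6.
E[X | machine 4] = (1+3+7+10+12)/5 = 33/5.
By the law of total expectation,
E[X] = (1/4)·(36/5) + (3/8)·(31/4) + (3/16)·(6) + (3/16)·(33/5) = 1131/160.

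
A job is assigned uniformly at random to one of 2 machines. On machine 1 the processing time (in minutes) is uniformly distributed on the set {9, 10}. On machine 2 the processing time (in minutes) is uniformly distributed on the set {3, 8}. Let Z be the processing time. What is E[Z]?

15/2

E[Z | machine 1] = (9+10)/2 = 19/2.
E[Z | machine 2] = (3+8)/2 = 11/2.
E[Z] = (1/2)·(19/2) + (1/2)·(11/2) = 15/2.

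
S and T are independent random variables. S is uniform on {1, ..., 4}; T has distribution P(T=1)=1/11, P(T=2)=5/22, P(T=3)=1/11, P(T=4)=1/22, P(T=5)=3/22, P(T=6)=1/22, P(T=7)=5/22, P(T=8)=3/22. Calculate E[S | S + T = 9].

P(S + T = 9) = 3/22.
Summing S·P(x,y) over outcomes with S + T = 9 gives 7/22.
E[S | S + T = 9] = (7/22) / (3/22) = 7/3.

7/3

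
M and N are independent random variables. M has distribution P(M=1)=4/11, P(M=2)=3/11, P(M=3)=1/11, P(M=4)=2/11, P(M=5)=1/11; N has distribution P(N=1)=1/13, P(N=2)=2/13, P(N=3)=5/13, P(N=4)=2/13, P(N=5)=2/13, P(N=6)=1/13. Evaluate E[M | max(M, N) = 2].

26/17

P(max(M, N) = 2) = 17/143.
Summing M·P(x,y) over outcomes with max(M, N) = 2 gives 2/11.
E[M | max(M, N) = 2] = (2/11) / (17/143) = 26/17.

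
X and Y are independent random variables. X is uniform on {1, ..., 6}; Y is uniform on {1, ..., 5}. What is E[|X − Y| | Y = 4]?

3/2

P(Y = 4) = 1/5.
Summing |X−Y|·P(x,y) over outcomes with Y = 4 gives 3/10.
E[|X − Y| | Y = 4] = (3/10) / (1/5) = 3/2.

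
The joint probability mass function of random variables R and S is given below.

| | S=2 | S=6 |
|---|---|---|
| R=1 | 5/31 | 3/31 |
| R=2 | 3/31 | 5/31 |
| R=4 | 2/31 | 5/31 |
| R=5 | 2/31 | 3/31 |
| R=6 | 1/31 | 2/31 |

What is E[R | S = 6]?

10/3

P(S = 6) = 18/31.
Σ R·P over the event = 1·(3/31) + 2·(5/31) + 4·(5/31) + 5·(3/31) + 6·(2/31) = 60/31.
E[R | S = 6] = (60/31) / (18/31) = 10/3.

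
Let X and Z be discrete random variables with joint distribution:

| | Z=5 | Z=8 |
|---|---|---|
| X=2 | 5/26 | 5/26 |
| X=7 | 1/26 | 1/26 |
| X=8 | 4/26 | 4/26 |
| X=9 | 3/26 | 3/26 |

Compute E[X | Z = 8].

P(Z = 8) = 1/2.
Summing X·P(X=x,Z=y) over the conditioning event gives 38/13.
E[X | Z = 8] = (38/13) / (1/2) = 76/13.

76/13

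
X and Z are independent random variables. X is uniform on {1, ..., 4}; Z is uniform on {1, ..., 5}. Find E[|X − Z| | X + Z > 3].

P(X + Z > 3) = 17/20.
Summing |X−Z|·P(x,y) over outcomes with X + Z > 3 gives 7/5.
E[|X − Z| | X + Z > 3] = (7/5) / (17/20) = 28/17.

28/17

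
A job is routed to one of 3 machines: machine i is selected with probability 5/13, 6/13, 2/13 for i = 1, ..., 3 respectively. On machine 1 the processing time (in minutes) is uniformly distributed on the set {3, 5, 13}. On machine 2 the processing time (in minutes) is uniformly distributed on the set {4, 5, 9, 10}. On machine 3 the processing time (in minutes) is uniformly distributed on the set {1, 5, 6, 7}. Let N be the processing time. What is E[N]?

E[N | machine 1] = (3+5+13)/3 = 7.
E[N | machine 2] = (4+5+9+10)/4 = 7.
E[N | machine 3] = (1+5+6+7)/4 = 19/4.
E[N] = (5/13)·(7) + (6/13)·(7) + (2/13)·(19/4) = 173/26.

173/26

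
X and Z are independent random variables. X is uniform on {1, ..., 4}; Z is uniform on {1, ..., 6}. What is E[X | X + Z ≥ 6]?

P(X + Z ≥ 6) = 7/12.
Summing X·P(x,y) over outcomes with X + Z ≥ 6 gives 5/3.
E[X | X + Z ≥ 6] = (5/3) / (7/12) = 20/7.

20/7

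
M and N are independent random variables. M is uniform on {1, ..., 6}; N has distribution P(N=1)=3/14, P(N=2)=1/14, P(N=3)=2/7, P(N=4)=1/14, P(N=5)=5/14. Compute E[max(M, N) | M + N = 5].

31/9

P(M + N = 5) = 3/28.
Summing max(M,N)·P(x,y) over outcomes with M + N = 5 gives 31/84.
E[max(M, N) | M + N = 5] = (31/84) / (3/28) = 31/9.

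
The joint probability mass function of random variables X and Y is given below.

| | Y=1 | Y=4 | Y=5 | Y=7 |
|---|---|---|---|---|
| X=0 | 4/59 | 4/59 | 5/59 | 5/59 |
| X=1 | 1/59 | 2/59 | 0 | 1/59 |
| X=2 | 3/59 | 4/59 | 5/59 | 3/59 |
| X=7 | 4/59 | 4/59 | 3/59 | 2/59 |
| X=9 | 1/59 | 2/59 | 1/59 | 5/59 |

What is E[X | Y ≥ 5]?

53/15

P(Y ≥ 5) = 30/59.
Summing X·P(X=x,Y=y) over the conditioning event gives 106/59.
E[X | Y ≥ 5] = (106/59) / (30/59) = 53/15.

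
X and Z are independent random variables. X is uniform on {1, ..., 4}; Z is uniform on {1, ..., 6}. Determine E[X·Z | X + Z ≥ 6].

25/2

P(X + Z ≥ 6) = 7/12.
Summing XZ·P(x,y) over outcomes with X + Z ≥ 6 gives 175/24.
E[X·Z | X + Z ≥ 6] = (175/24) / (7/12) = 25/2.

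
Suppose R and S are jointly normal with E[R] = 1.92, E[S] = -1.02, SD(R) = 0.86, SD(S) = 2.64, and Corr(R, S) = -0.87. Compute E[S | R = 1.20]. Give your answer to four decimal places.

E[S | R=x] = μ_S + ρ(σ_S/σ_R)(x − μ_R) for jointly normal variables.
E[S | R=1.20] = -1.02 + (-0.87)·(2.64/0.86)·(1.20 − (1.92)) = -1.02 + (-2.6707)·(-0.72) = 0.9029.

0.9029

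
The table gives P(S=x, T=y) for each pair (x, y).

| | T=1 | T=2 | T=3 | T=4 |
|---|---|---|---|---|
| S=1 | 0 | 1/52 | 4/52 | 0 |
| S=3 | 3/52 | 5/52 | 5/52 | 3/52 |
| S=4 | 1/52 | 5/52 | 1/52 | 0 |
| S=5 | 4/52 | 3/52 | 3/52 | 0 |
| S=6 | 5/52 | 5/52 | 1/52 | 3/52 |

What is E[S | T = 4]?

9/2

P(T = 4) = 3/26.
Summing S·P(S=x,T=y) over the conditioning event gives 27/52.
E[S | T = 4] = (27/52) / (3/26) = 9/2.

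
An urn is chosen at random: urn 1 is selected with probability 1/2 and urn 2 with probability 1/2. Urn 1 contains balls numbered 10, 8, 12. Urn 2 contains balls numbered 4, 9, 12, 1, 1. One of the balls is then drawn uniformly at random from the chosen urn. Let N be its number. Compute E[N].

E[N | urn 1] = (10+8+12)/3 = 10.
E[N | urn 2] = (4+9+12+1+1)/5 = 27/5.
E[N] = (1/2)·(10) + (1/2)·(27/5) = 77/10.

77/10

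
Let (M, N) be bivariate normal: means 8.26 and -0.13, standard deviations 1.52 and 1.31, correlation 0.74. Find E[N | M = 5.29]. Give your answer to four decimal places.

E[N | M=x] = μ_N + ρ(σ_N/σ_M)(x − μ_M) for jointly normal variables.
E[N | M=5.29] = -0.13 + (0.74)·(1.31/1.52)·(5.29 − (8.26)) = -0.13 + (0.637763)·(-2.97) = -2.0242.

-2.0242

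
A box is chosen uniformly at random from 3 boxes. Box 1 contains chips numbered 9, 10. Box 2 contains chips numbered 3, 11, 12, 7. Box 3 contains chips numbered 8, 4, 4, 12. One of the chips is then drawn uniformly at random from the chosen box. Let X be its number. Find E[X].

E[X | box 1] = (9+10)/2 = 19/2.
E[X | box 2] = (3+11+12+7)/4 = 33/4.
E[X | box 3] = (8+4+4+12)/4 = 7.
By the law of total expectation,
E[X] = (1/3)·(19/2) + (1/3)·(33/4) + (1/3)·(7) = 33/4.

33/4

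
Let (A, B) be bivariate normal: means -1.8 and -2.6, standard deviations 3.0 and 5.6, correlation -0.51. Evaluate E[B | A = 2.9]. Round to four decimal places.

For a bivariate normal, E[B | A=x] = μ_B + ρ·(σ_B/σ_A)·(x − μ_A).
E[B | A=2.9] = -2.6 + (-0.51)·(5.6/3.0)·(2.9 − (-1.8)) = -2.6 + (-0.952)·(4.7) = -7.0744.

-7.0744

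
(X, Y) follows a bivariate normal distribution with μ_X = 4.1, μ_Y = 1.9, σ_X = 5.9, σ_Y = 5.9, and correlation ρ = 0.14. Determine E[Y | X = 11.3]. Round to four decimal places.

2.9080

For a bivariate normal, E[Y | X=x] = μ_Y + ρ·(σ_Y/σ_X)·(x − μ_X).
E[Y | X=11.3] = 1.9 + (0.14)·(5.9/5.9)·(11.3 − (4.1)) = 1.9 + (0.14)·(7.2) = 2.9080.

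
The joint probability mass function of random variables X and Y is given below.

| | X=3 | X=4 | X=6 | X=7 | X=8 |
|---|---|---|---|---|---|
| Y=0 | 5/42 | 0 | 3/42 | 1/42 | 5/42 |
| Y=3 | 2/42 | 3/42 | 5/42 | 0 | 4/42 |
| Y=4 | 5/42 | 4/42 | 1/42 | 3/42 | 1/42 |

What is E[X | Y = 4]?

P(Y = 4) = 1/3.
Σ X·P over the event = 3·(5/42) + 4·(4/42) + 6·(1/42) + 7·(3/42) + 8·(1/42) = 11/7.
E[X | Y = 4] = (11/7) / (1/3) = 33/7.

33/7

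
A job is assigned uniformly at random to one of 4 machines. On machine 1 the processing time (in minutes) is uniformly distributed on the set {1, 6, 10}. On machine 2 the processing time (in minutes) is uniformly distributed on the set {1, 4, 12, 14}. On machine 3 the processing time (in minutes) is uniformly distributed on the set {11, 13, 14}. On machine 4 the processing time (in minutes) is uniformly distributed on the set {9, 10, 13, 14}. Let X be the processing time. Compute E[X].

E[X | machine 1] = (1+6+10)/3 = 17/3.
E[X | machine 2] = (1+4+12+14)/4 = 31/4.
E[X | machine 3] = (11+13+14)/3 = 38/3.
E[X | machine 4] = (9+10+13+14)/4 = 23/2.
By the law of total expectation,
E[X] = (1/4)·(17/3) + (1/4)·(31/4) + (1/4)·(38/3) + (1/4)·(23/2) = 451/48.

451/48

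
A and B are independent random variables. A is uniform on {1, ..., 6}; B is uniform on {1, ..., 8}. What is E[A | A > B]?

14/3

P(A > B) = 5/16.
Summing A·P(x,y) over outcomes with A > B gives 35/24.
E[A | A > B] = (35/24) / (5/16) = 14/3.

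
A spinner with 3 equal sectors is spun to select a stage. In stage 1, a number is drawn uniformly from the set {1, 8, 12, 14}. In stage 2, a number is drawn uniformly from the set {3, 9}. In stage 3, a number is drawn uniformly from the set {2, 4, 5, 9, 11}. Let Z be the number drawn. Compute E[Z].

419/60

E[Z | stage 1] = (1+8+12+14)/4 = 35/4.
E[Z | stage 2] = (3+9)/2 = 6.
E[Z | stage 3] = (2+4+5+9+11)/5 = 31/5.
E[Z] = (1/3)·(35/4) + (1/3)·(6) + (1/3)·(31/5) = 419/60.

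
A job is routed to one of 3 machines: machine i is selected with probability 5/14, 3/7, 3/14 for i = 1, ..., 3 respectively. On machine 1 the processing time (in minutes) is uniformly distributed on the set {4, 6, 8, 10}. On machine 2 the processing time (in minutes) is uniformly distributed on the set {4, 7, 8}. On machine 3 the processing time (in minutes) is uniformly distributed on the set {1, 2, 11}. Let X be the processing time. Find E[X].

E[X | machine 1] = (4+6+8+10)/4 = 7.
E[X | machine 2] = (4+7+8)/3 = 19/3.
E[X | machine 3] = (1+2+11)/3 = 14/3.
By the law of total expectation,
E[X] = (5/14)·(7) + (3/7)·(19/3) + (3/14)·(14/3) = 87/14.

87/14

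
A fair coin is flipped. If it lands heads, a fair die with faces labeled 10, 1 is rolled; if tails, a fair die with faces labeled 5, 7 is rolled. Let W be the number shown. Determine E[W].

E[W | heads] = (10+1)/2 = 11/2.
E[W | tails] = (5+7)/2 = 6.
By the law of total expectation,
E[W] = (1/2)·(11/2) + (1/2)·(6) = 23/4.

23/4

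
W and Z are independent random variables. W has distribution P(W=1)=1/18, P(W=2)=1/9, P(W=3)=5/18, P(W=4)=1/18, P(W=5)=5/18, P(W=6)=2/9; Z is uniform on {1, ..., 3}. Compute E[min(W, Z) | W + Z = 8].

23/9

P(W + Z = 8) = 1/6.
Summing min(W,Z)·P(x,y) over outcomes with W + Z = 8 gives 23/54.
E[min(W, Z) | W + Z = 8] = (23/54) / (1/6) = 23/9.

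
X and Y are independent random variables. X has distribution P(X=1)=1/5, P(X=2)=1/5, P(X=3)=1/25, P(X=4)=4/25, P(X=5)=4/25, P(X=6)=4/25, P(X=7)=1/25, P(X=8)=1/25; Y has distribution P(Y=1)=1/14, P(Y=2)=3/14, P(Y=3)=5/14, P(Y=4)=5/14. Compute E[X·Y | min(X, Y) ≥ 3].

91/5

P(min(X, Y) ≥ 3) = 3/7.
Summing XY·P(x,y) over outcomes with min(X, Y) ≥ 3 gives 39/5.
E[X·Y | min(X, Y) ≥ 3] = (39/5) / (3/7) = 91/5.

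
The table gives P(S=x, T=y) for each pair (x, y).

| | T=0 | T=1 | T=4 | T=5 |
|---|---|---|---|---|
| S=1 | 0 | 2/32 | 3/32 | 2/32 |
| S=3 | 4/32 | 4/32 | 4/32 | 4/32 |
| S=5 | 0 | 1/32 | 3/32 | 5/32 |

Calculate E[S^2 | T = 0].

P(T = 0) = 1/8.
Σ S^2·P over the event = 9·(4/32) = 9/8.
E[S^2 | T = 0] = (9/8) / (1/8) = 9.

9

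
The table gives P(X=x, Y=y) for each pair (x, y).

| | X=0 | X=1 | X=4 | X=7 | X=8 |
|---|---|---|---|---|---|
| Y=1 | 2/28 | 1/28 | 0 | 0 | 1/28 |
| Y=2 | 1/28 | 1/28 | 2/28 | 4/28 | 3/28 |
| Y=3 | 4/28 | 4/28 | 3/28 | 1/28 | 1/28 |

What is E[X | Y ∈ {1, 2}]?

P(Y ∈ {1, 2}) = 15/28.
Σ X·P over the event = 0·(2/28) + 0·(1/28) + 1·(1/28) + 1·(1/28) + 4·(2/28) + 7·(4/28) + 8·(1/28) + 8·(3/28) = 5/2.
E[X | Y ∈ {1, 2}] = (5/2) / (15/28) = 14/3.

14/3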